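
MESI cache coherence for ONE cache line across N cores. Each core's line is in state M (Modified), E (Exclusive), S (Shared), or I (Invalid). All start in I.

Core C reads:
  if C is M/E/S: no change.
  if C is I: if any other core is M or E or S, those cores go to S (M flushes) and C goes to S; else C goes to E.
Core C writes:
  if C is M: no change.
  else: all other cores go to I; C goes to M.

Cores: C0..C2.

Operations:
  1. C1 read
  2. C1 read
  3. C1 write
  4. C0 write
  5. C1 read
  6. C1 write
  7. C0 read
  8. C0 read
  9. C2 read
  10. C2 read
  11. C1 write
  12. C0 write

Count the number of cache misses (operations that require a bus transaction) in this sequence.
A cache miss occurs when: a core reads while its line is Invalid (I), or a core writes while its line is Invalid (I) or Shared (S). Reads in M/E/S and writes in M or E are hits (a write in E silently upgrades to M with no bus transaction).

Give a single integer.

Op 1: C1 read [C1 read from I: no other sharers -> C1=E (exclusive)] -> [I,E,I] [MISS #1: read from I]
Op 2: C1 read [C1 read: already in E, no change] -> [I,E,I] [hit: read from E]
Op 3: C1 write [C1 write: invalidate none -> C1=M] -> [I,M,I] [hit: write from E is a silent E->M upgrade, no bus transaction]
Op 4: C0 write [C0 write: invalidate ['C1=M'] -> C0=M] -> [M,I,I] [MISS #2: write from I]
Op 5: C1 read [C1 read from I: others=['C0=M'] -> C1=S, others downsized to S] -> [S,S,I] [MISS #3: read from I]
Op 6: C1 write [C1 write: invalidate ['C0=S'] -> C1=M] -> [I,M,I] [MISS #4: write from S]
Op 7: C0 read [C0 read from I: others=['C1=M'] -> C0=S, others downsized to S] -> [S,S,I] [MISS #5: read from I]
Op 8: C0 read [C0 read: already in S, no change] -> [S,S,I] [hit: read from S]
Op 9: C2 read [C2 read from I: others=['C0=S', 'C1=S'] -> C2=S, others downsized to S] -> [S,S,S] [MISS #6: read from I]
Op 10: C2 read [C2 read: already in S, no change] -> [S,S,S] [hit: read from S]
Op 11: C1 write [C1 write: invalidate ['C0=S', 'C2=S'] -> C1=M] -> [I,M,I] [MISS #7: write from S]
Op 12: C0 write [C0 write: invalidate ['C1=M'] -> C0=M] -> [M,I,I] [MISS #8: write from I]

Answer: 8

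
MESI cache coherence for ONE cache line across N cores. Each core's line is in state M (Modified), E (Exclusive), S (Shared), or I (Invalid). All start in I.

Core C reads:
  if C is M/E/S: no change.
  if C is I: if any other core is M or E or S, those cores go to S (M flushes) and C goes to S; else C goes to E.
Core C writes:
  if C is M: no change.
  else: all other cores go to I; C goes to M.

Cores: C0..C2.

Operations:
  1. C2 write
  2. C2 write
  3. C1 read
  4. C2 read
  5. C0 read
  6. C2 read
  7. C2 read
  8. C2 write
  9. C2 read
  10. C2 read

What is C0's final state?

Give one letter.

Answer: I

Derivation:
Op 1: C2 write [C2 write: invalidate none -> C2=M] -> [I,I,M]
Op 2: C2 write [C2 write: already M (modified), no change] -> [I,I,M]
Op 3: C1 read [C1 read from I: others=['C2=M'] -> C1=S, others downsized to S] -> [I,S,S]
Op 4: C2 read [C2 read: already in S, no change] -> [I,S,S]
Op 5: C0 read [C0 read from I: others=['C1=S', 'C2=S'] -> C0=S, others downsized to S] -> [S,S,S]
Op 6: C2 read [C2 read: already in S, no change] -> [S,S,S]
Op 7: C2 read [C2 read: already in S, no change] -> [S,S,S]
Op 8: C2 write [C2 write: invalidate ['C0=S', 'C1=S'] -> C2=M] -> [I,I,M]
Op 9: C2 read [C2 read: already in M, no change] -> [I,I,M]
Op 10: C2 read [C2 read: already in M, no change] -> [I,I,M]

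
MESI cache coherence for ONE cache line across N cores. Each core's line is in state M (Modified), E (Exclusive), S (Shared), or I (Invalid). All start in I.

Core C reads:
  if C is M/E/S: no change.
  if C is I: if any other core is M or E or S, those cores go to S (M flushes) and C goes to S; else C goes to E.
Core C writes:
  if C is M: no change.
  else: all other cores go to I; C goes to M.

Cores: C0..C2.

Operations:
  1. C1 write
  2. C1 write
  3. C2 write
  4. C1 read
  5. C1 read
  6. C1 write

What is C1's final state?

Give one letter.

Op 1: C1 write [C1 write: invalidate none -> C1=M] -> [I,M,I]
Op 2: C1 write [C1 write: already M (modified), no change] -> [I,M,I]
Op 3: C2 write [C2 write: invalidate ['C1=M'] -> C2=M] -> [I,I,M]
Op 4: C1 read [C1 read from I: others=['C2=M'] -> C1=S, others downsized to S] -> [I,S,S]
Op 5: C1 read [C1 read: already in S, no change] -> [I,S,S]
Op 6: C1 write [C1 write: invalidate ['C2=S'] -> C1=M] -> [I,M,I]

Answer: M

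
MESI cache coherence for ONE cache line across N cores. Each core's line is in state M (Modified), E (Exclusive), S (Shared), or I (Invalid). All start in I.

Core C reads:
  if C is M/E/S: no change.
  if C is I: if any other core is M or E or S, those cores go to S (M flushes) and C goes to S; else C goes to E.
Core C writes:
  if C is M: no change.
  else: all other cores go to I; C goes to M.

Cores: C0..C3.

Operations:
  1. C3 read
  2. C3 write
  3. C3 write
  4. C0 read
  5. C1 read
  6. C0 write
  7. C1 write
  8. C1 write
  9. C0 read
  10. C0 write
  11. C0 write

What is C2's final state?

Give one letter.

Answer: I

Derivation:
Op 1: C3 read [C3 read from I: no other sharers -> C3=E (exclusive)] -> [I,I,I,E]
Op 2: C3 write [C3 write: invalidate none -> C3=M] -> [I,I,I,M]
Op 3: C3 write [C3 write: already M (modified), no change] -> [I,I,I,M]
Op 4: C0 read [C0 read from I: others=['C3=M'] -> C0=S, others downsized to S] -> [S,I,I,S]
Op 5: C1 read [C1 read from I: others=['C0=S', 'C3=S'] -> C1=S, others downsized to S] -> [S,S,I,S]
Op 6: C0 write [C0 write: invalidate ['C1=S', 'C3=S'] -> C0=M] -> [M,I,I,I]
Op 7: C1 write [C1 write: invalidate ['C0=M'] -> C1=M] -> [I,M,I,I]
Op 8: C1 write [C1 write: already M (modified), no change] -> [I,M,I,I]
Op 9: C0 read [C0 read from I: others=['C1=M'] -> C0=S, others downsized to S] -> [S,S,I,I]
Op 10: C0 write [C0 write: invalidate ['C1=S'] -> C0=M] -> [M,I,I,I]
Op 11: C0 write [C0 write: already M (modified), no change] -> [M,I,I,I]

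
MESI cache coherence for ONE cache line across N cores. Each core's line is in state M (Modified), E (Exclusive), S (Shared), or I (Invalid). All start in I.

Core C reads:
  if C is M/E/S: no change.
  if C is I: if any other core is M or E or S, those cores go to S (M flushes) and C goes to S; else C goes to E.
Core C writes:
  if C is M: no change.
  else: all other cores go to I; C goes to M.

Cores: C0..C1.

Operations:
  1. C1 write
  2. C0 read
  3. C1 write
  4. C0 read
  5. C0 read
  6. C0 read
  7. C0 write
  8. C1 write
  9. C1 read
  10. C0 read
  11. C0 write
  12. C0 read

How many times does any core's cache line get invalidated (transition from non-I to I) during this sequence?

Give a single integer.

Answer: 4

Derivation:
Op 1: C1 write [C1 write: invalidate none -> C1=M] -> [I,M] (invalidations this op: 0; running total: 0)
Op 2: C0 read [C0 read from I: others=['C1=M'] -> C0=S, others downsized to S] -> [S,S] (invalidations this op: 0; running total: 0)
Op 3: C1 write [C1 write: invalidate ['C0=S'] -> C1=M] -> [I,M] (invalidations this op: 1; running total: 1)
Op 4: C0 read [C0 read from I: others=['C1=M'] -> C0=S, others downsized to S] -> [S,S] (invalidations this op: 0; running total: 1)
Op 5: C0 read [C0 read: already in S, no change] -> [S,S] (invalidations this op: 0; running total: 1)
Op 6: C0 read [C0 read: already in S, no change] -> [S,S] (invalidations this op: 0; running total: 1)
Op 7: C0 write [C0 write: invalidate ['C1=S'] -> C0=M] -> [M,I] (invalidations this op: 1; running total: 2)
Op 8: C1 write [C1 write: invalidate ['C0=M'] -> C1=M] -> [I,M] (invalidations this op: 1; running total: 3)
Op 9: C1 read [C1 read: already in M, no change] -> [I,M] (invalidations this op: 0; running total: 3)
Op 10: C0 read [C0 read from I: others=['C1=M'] -> C0=S, others downsized to S] -> [S,S] (invalidations this op: 0; running total: 3)
Op 11: C0 write [C0 write: invalidate ['C1=S'] -> C0=M] -> [M,I] (invalidations this op: 1; running total: 4)
Op 12: C0 read [C0 read: already in M, no change] -> [M,I] (invalidations this op: 0; running total: 4)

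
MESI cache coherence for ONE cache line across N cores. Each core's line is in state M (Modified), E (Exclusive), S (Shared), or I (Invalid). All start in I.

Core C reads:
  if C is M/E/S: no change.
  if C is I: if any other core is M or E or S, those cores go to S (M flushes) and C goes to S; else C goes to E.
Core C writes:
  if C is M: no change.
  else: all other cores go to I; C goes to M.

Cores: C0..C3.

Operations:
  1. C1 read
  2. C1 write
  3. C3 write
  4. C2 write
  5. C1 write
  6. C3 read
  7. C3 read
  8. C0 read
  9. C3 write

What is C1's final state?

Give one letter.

Answer: I

Derivation:
Op 1: C1 read [C1 read from I: no other sharers -> C1=E (exclusive)] -> [I,E,I,I]
Op 2: C1 write [C1 write: invalidate none -> C1=M] -> [I,M,I,I]
Op 3: C3 write [C3 write: invalidate ['C1=M'] -> C3=M] -> [I,I,I,M]
Op 4: C2 write [C2 write: invalidate ['C3=M'] -> C2=M] -> [I,I,M,I]
Op 5: C1 write [C1 write: invalidate ['C2=M'] -> C1=M] -> [I,M,I,I]
Op 6: C3 read [C3 read from I: others=['C1=M'] -> C3=S, others downsized to S] -> [I,S,I,S]
Op 7: C3 read [C3 read: already in S, no change] -> [I,S,I,S]
Op 8: C0 read [C0 read from I: others=['C1=S', 'C3=S'] -> C0=S, others downsized to S] -> [S,S,I,S]
Op 9: C3 write [C3 write: invalidate ['C0=S', 'C1=S'] -> C3=M] -> [I,I,I,M]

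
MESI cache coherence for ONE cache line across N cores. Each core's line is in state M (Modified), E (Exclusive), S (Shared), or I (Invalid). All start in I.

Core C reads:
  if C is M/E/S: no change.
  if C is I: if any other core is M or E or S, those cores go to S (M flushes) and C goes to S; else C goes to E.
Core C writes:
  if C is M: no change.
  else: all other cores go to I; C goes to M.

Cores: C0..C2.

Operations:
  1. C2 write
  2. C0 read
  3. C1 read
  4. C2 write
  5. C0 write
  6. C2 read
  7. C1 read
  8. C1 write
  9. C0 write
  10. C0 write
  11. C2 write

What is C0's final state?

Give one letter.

Op 1: C2 write [C2 write: invalidate none -> C2=M] -> [I,I,M]
Op 2: C0 read [C0 read from I: others=['C2=M'] -> C0=S, others downsized to S] -> [S,I,S]
Op 3: C1 read [C1 read from I: others=['C0=S', 'C2=S'] -> C1=S, others downsized to S] -> [S,S,S]
Op 4: C2 write [C2 write: invalidate ['C0=S', 'C1=S'] -> C2=M] -> [I,I,M]
Op 5: C0 write [C0 write: invalidate ['C2=M'] -> C0=M] -> [M,I,I]
Op 6: C2 read [C2 read from I: others=['C0=M'] -> C2=S, others downsized to S] -> [S,I,S]
Op 7: C1 read [C1 read from I: others=['C0=S', 'C2=S'] -> C1=S, others downsized to S] -> [S,S,S]
Op 8: C1 write [C1 write: invalidate ['C0=S', 'C2=S'] -> C1=M] -> [I,M,I]
Op 9: C0 write [C0 write: invalidate ['C1=M'] -> C0=M] -> [M,I,I]
Op 10: C0 write [C0 write: already M (modified), no change] -> [M,I,I]
Op 11: C2 write [C2 write: invalidate ['C0=M'] -> C2=M] -> [I,I,M]

Answer: I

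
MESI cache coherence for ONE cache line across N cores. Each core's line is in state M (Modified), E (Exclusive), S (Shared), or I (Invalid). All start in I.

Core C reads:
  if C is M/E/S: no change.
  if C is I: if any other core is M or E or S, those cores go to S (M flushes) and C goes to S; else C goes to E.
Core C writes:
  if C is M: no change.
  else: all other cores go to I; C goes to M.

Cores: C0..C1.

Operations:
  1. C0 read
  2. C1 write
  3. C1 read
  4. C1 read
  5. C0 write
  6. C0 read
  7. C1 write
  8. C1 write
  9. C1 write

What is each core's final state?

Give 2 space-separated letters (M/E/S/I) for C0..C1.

Answer: I M

Derivation:
Op 1: C0 read [C0 read from I: no other sharers -> C0=E (exclusive)] -> [E,I]
Op 2: C1 write [C1 write: invalidate ['C0=E'] -> C1=M] -> [I,M]
Op 3: C1 read [C1 read: already in M, no change] -> [I,M]
Op 4: C1 read [C1 read: already in M, no change] -> [I,M]
Op 5: C0 write [C0 write: invalidate ['C1=M'] -> C0=M] -> [M,I]
Op 6: C0 read [C0 read: already in M, no change] -> [M,I]
Op 7: C1 write [C1 write: invalidate ['C0=M'] -> C1=M] -> [I,M]
Op 8: C1 write [C1 write: already M (modified), no change] -> [I,M]
Op 9: C1 write [C1 write: already M (modified), no change] -> [I,M]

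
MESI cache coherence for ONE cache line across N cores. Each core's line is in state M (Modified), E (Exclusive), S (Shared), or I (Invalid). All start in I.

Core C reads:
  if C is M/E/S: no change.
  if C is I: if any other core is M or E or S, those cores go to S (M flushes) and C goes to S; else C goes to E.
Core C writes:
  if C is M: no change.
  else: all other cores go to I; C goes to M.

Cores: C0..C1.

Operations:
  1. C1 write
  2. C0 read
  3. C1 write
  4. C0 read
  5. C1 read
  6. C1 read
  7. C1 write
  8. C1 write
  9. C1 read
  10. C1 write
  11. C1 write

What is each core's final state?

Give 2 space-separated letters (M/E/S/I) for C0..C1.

Answer: I M

Derivation:
Op 1: C1 write [C1 write: invalidate none -> C1=M] -> [I,M]
Op 2: C0 read [C0 read from I: others=['C1=M'] -> C0=S, others downsized to S] -> [S,S]
Op 3: C1 write [C1 write: invalidate ['C0=S'] -> C1=M] -> [I,M]
Op 4: C0 read [C0 read from I: others=['C1=M'] -> C0=S, others downsized to S] -> [S,S]
Op 5: C1 read [C1 read: already in S, no change] -> [S,S]
Op 6: C1 read [C1 read: already in S, no change] -> [S,S]
Op 7: C1 write [C1 write: invalidate ['C0=S'] -> C1=M] -> [I,M]
Op 8: C1 write [C1 write: already M (modified), no change] -> [I,M]
Op 9: C1 read [C1 read: already in M, no change] -> [I,M]
Op 10: C1 write [C1 write: already M (modified), no change] -> [I,M]
Op 11: C1 write [C1 write: already M (modified), no change] -> [I,M]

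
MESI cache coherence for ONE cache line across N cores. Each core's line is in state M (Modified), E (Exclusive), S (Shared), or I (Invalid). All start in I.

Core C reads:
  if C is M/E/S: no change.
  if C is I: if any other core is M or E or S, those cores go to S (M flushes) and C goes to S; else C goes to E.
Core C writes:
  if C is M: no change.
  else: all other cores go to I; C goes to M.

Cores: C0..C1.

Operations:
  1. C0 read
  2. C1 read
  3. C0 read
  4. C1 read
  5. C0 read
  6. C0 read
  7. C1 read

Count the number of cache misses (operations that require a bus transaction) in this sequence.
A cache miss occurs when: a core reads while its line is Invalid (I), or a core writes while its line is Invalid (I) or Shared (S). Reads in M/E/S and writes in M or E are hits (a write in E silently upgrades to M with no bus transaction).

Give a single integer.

Answer: 2

Derivation:
Op 1: C0 read [C0 read from I: no other sharers -> C0=E (exclusive)] -> [E,I] [MISS #1: read from I]
Op 2: C1 read [C1 read from I: others=['C0=E'] -> C1=S, others downsized to S] -> [S,S] [MISS #2: read from I]
Op 3: C0 read [C0 read: already in S, no change] -> [S,S] [hit: read from S]
Op 4: C1 read [C1 read: already in S, no change] -> [S,S] [hit: read from S]
Op 5: C0 read [C0 read: already in S, no change] -> [S,S] [hit: read from S]
Op 6: C0 read [C0 read: already in S, no change] -> [S,S] [hit: read from S]
Op 7: C1 read [C1 read: already in S, no change] -> [S,S] [hit: read from S]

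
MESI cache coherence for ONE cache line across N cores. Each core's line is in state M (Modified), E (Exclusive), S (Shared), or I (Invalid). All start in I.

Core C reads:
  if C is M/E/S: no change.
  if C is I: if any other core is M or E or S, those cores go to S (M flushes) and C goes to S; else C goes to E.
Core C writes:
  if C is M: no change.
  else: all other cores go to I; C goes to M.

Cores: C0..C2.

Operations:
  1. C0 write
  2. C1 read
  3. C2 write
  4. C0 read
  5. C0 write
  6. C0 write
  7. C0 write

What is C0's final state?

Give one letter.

Answer: M

Derivation:
Op 1: C0 write [C0 write: invalidate none -> C0=M] -> [M,I,I]
Op 2: C1 read [C1 read from I: others=['C0=M'] -> C1=S, others downsized to S] -> [S,S,I]
Op 3: C2 write [C2 write: invalidate ['C0=S', 'C1=S'] -> C2=M] -> [I,I,M]
Op 4: C0 read [C0 read from I: others=['C2=M'] -> C0=S, others downsized to S] -> [S,I,S]
Op 5: C0 write [C0 write: invalidate ['C2=S'] -> C0=M] -> [M,I,I]
Op 6: C0 write [C0 write: already M (modified), no change] -> [M,I,I]
Op 7: C0 write [C0 write: already M (modified), no change] -> [M,I,I]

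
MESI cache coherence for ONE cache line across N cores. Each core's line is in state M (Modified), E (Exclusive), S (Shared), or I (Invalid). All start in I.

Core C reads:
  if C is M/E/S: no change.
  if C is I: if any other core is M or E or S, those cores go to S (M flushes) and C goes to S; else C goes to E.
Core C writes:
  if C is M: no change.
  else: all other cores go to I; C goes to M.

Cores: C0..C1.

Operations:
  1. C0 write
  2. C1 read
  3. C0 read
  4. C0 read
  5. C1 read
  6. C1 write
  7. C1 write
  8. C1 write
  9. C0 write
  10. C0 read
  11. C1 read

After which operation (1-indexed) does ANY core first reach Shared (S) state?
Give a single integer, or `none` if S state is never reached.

Op 1: C0 write [C0 write: invalidate none -> C0=M] -> [M,I]
Op 2: C1 read [C1 read from I: others=['C0=M'] -> C1=S, others downsized to S] -> [S,S]
  -> First S state at op 2; remaining ops need not be traced.

Answer: 2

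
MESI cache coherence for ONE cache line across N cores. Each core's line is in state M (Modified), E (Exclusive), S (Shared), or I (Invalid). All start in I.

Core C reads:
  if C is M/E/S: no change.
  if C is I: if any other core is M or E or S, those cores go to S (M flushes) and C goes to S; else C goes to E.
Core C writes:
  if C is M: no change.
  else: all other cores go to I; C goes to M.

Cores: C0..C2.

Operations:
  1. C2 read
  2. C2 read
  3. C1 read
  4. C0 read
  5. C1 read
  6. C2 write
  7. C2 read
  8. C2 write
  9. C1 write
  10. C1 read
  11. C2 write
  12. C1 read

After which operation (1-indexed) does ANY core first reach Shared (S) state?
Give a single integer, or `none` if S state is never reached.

Op 1: C2 read [C2 read from I: no other sharers -> C2=E (exclusive)] -> [I,I,E]
Op 2: C2 read [C2 read: already in E, no change] -> [I,I,E]
Op 3: C1 read [C1 read from I: others=['C2=E'] -> C1=S, others downsized to S] -> [I,S,S]
  -> First S state at op 3; remaining ops need not be traced.

Answer: 3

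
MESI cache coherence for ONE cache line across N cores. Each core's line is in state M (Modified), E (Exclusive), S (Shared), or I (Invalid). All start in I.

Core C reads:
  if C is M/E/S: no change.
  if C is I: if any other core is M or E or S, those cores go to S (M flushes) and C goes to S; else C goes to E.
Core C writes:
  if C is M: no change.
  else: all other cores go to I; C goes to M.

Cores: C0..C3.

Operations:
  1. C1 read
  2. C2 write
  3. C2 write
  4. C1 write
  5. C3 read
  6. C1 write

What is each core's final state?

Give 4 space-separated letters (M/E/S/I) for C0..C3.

Answer: I M I I

Derivation:
Op 1: C1 read [C1 read from I: no other sharers -> C1=E (exclusive)] -> [I,E,I,I]
Op 2: C2 write [C2 write: invalidate ['C1=E'] -> C2=M] -> [I,I,M,I]
Op 3: C2 write [C2 write: already M (modified), no change] -> [I,I,M,I]
Op 4: C1 write [C1 write: invalidate ['C2=M'] -> C1=M] -> [I,M,I,I]
Op 5: C3 read [C3 read from I: others=['C1=M'] -> C3=S, others downsized to S] -> [I,S,I,S]
Op 6: C1 write [C1 write: invalidate ['C3=S'] -> C1=M] -> [I,M,I,I]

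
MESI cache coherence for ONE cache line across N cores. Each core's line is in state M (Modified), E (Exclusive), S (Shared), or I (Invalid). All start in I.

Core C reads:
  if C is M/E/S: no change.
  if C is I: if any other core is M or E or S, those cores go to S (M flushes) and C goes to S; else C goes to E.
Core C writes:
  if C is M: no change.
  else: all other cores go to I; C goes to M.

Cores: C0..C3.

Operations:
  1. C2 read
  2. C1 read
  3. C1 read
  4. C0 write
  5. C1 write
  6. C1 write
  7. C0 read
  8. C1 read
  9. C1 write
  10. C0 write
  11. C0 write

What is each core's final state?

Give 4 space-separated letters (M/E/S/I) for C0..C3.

Op 1: C2 read [C2 read from I: no other sharers -> C2=E (exclusive)] -> [I,I,E,I]
Op 2: C1 read [C1 read from I: others=['C2=E'] -> C1=S, others downsized to S] -> [I,S,S,I]
Op 3: C1 read [C1 read: already in S, no change] -> [I,S,S,I]
Op 4: C0 write [C0 write: invalidate ['C1=S', 'C2=S'] -> C0=M] -> [M,I,I,I]
Op 5: C1 write [C1 write: invalidate ['C0=M'] -> C1=M] -> [I,M,I,I]
Op 6: C1 write [C1 write: already M (modified), no change] -> [I,M,I,I]
Op 7: C0 read [C0 read from I: others=['C1=M'] -> C0=S, others downsized to S] -> [S,S,I,I]
Op 8: C1 read [C1 read: already in S, no change] -> [S,S,I,I]
Op 9: C1 write [C1 write: invalidate ['C0=S'] -> C1=M] -> [I,M,I,I]
Op 10: C0 write [C0 write: invalidate ['C1=M'] -> C0=M] -> [M,I,I,I]
Op 11: C0 write [C0 write: already M (modified), no change] -> [M,I,I,I]

Answer: M I I I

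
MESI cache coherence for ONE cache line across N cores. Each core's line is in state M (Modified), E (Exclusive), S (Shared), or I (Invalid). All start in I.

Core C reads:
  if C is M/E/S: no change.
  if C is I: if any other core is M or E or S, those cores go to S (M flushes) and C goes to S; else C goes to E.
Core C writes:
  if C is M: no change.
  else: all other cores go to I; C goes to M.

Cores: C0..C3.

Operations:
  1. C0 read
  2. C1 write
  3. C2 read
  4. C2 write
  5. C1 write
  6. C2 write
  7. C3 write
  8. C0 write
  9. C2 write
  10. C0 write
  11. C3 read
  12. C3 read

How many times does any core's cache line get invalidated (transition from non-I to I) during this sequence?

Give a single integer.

Op 1: C0 read [C0 read from I: no other sharers -> C0=E (exclusive)] -> [E,I,I,I] (invalidations this op: 0; running total: 0)
Op 2: C1 write [C1 write: invalidate ['C0=E'] -> C1=M] -> [I,M,I,I] (invalidations this op: 1; running total: 1)
Op 3: C2 read [C2 read from I: others=['C1=M'] -> C2=S, others downsized to S] -> [I,S,S,I] (invalidations this op: 0; running total: 1)
Op 4: C2 write [C2 write: invalidate ['C1=S'] -> C2=M] -> [I,I,M,I] (invalidations this op: 1; running total: 2)
Op 5: C1 write [C1 write: invalidate ['C2=M'] -> C1=M] -> [I,M,I,I] (invalidations this op: 1; running total: 3)
Op 6: C2 write [C2 write: invalidate ['C1=M'] -> C2=M] -> [I,I,M,I] (invalidations this op: 1; running total: 4)
Op 7: C3 write [C3 write: invalidate ['C2=M'] -> C3=M] -> [I,I,I,M] (invalidations this op: 1; running total: 5)
Op 8: C0 write [C0 write: invalidate ['C3=M'] -> C0=M] -> [M,I,I,I] (invalidations this op: 1; running total: 6)
Op 9: C2 write [C2 write: invalidate ['C0=M'] -> C2=M] -> [I,I,M,I] (invalidations this op: 1; running total: 7)
Op 10: C0 write [C0 write: invalidate ['C2=M'] -> C0=M] -> [M,I,I,I] (invalidations this op: 1; running total: 8)
Op 11: C3 read [C3 read from I: others=['C0=M'] -> C3=S, others downsized to S] -> [S,I,I,S] (invalidations this op: 0; running total: 8)
Op 12: C3 read [C3 read: already in S, no change] -> [S,I,I,S] (invalidations this op: 0; running total: 8)

Answer: 8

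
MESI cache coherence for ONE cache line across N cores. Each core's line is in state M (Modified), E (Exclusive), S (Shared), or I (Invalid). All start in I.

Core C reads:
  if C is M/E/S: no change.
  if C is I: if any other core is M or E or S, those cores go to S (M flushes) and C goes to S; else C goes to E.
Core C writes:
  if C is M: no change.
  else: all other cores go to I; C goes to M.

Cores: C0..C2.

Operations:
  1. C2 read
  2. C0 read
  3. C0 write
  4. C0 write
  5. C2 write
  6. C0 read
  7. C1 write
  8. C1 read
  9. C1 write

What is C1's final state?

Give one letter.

Op 1: C2 read [C2 read from I: no other sharers -> C2=E (exclusive)] -> [I,I,E]
Op 2: C0 read [C0 read from I: others=['C2=E'] -> C0=S, others downsized to S] -> [S,I,S]
Op 3: C0 write [C0 write: invalidate ['C2=S'] -> C0=M] -> [M,I,I]
Op 4: C0 write [C0 write: already M (modified), no change] -> [M,I,I]
Op 5: C2 write [C2 write: invalidate ['C0=M'] -> C2=M] -> [I,I,M]
Op 6: C0 read [C0 read from I: others=['C2=M'] -> C0=S, others downsized to S] -> [S,I,S]
Op 7: C1 write [C1 write: invalidate ['C0=S', 'C2=S'] -> C1=M] -> [I,M,I]
Op 8: C1 read [C1 read: already in M, no change] -> [I,M,I]
Op 9: C1 write [C1 write: already M (modified), no change] -> [I,M,I]

Answer: M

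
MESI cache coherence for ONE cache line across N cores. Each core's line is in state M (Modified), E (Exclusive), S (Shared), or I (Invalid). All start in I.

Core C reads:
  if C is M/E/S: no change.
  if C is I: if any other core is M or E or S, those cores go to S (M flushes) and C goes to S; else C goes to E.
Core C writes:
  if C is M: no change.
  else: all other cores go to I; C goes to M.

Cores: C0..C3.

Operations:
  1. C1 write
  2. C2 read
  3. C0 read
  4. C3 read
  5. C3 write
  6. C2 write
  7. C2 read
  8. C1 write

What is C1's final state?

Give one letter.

Op 1: C1 write [C1 write: invalidate none -> C1=M] -> [I,M,I,I]
Op 2: C2 read [C2 read from I: others=['C1=M'] -> C2=S, others downsized to S] -> [I,S,S,I]
Op 3: C0 read [C0 read from I: others=['C1=S', 'C2=S'] -> C0=S, others downsized to S] -> [S,S,S,I]
Op 4: C3 read [C3 read from I: others=['C0=S', 'C1=S', 'C2=S'] -> C3=S, others downsized to S] -> [S,S,S,S]
Op 5: C3 write [C3 write: invalidate ['C0=S', 'C1=S', 'C2=S'] -> C3=M] -> [I,I,I,M]
Op 6: C2 write [C2 write: invalidate ['C3=M'] -> C2=M] -> [I,I,M,I]
Op 7: C2 read [C2 read: already in M, no change] -> [I,I,M,I]
Op 8: C1 write [C1 write: invalidate ['C2=M'] -> C1=M] -> [I,M,I,I]

Answer: M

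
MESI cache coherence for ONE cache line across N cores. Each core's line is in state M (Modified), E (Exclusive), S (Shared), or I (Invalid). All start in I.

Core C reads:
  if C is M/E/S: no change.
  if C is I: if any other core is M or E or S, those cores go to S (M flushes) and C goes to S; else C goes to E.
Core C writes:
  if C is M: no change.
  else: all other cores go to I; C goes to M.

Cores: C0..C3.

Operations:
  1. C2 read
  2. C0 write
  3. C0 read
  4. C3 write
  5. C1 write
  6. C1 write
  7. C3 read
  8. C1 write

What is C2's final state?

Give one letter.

Answer: I

Derivation:
Op 1: C2 read [C2 read from I: no other sharers -> C2=E (exclusive)] -> [I,I,E,I]
Op 2: C0 write [C0 write: invalidate ['C2=E'] -> C0=M] -> [M,I,I,I]
Op 3: C0 read [C0 read: already in M, no change] -> [M,I,I,I]
Op 4: C3 write [C3 write: invalidate ['C0=M'] -> C3=M] -> [I,I,I,M]
Op 5: C1 write [C1 write: invalidate ['C3=M'] -> C1=M] -> [I,M,I,I]
Op 6: C1 write [C1 write: already M (modified), no change] -> [I,M,I,I]
Op 7: C3 read [C3 read from I: others=['C1=M'] -> C3=S, others downsized to S] -> [I,S,I,S]
Op 8: C1 write [C1 write: invalidate ['C3=S'] -> C1=M] -> [I,M,I,I]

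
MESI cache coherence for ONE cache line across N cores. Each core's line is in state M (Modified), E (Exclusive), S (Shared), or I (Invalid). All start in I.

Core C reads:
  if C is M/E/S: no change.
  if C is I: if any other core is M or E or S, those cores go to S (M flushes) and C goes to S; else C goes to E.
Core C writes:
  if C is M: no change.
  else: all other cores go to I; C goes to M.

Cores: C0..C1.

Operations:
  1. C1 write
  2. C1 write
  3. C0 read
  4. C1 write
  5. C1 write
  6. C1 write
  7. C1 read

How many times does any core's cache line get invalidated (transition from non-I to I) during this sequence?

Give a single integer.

Op 1: C1 write [C1 write: invalidate none -> C1=M] -> [I,M] (invalidations this op: 0; running total: 0)
Op 2: C1 write [C1 write: already M (modified), no change] -> [I,M] (invalidations this op: 0; running total: 0)
Op 3: C0 read [C0 read from I: others=['C1=M'] -> C0=S, others downsized to S] -> [S,S] (invalidations this op: 0; running total: 0)
Op 4: C1 write [C1 write: invalidate ['C0=S'] -> C1=M] -> [I,M] (invalidations this op: 1; running total: 1)
Op 5: C1 write [C1 write: already M (modified), no change] -> [I,M] (invalidations this op: 0; running total: 1)
Op 6: C1 write [C1 write: already M (modified), no change] -> [I,M] (invalidations this op: 0; running total: 1)
Op 7: C1 read [C1 read: already in M, no change] -> [I,M] (invalidations this op: 0; running total: 1)

Answer: 1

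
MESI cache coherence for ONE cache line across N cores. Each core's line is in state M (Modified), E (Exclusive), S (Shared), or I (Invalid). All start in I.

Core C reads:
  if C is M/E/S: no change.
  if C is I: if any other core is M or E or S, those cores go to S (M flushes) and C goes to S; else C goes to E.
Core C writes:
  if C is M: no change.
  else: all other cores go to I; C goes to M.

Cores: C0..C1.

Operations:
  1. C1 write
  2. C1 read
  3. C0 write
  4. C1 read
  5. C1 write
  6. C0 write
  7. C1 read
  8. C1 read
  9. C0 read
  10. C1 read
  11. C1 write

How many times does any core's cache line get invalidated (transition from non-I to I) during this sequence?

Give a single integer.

Op 1: C1 write [C1 write: invalidate none -> C1=M] -> [I,M] (invalidations this op: 0; running total: 0)
Op 2: C1 read [C1 read: already in M, no change] -> [I,M] (invalidations this op: 0; running total: 0)
Op 3: C0 write [C0 write: invalidate ['C1=M'] -> C0=M] -> [M,I] (invalidations this op: 1; running total: 1)
Op 4: C1 read [C1 read from I: others=['C0=M'] -> C1=S, others downsized to S] -> [S,S] (invalidations this op: 0; running total: 1)
Op 5: C1 write [C1 write: invalidate ['C0=S'] -> C1=M] -> [I,M] (invalidations this op: 1; running total: 2)
Op 6: C0 write [C0 write: invalidate ['C1=M'] -> C0=M] -> [M,I] (invalidations this op: 1; running total: 3)
Op 7: C1 read [C1 read from I: others=['C0=M'] -> C1=S, others downsized to S] -> [S,S] (invalidations this op: 0; running total: 3)
Op 8: C1 read [C1 read: already in S, no change] -> [S,S] (invalidations this op: 0; running total: 3)
Op 9: C0 read [C0 read: already in S, no change] -> [S,S] (invalidations this op: 0; running total: 3)
Op 10: C1 read [C1 read: already in S, no change] -> [S,S] (invalidations this op: 0; running total: 3)
Op 11: C1 write [C1 write: invalidate ['C0=S'] -> C1=M] -> [I,M] (invalidations this op: 1; running total: 4)

Answer: 4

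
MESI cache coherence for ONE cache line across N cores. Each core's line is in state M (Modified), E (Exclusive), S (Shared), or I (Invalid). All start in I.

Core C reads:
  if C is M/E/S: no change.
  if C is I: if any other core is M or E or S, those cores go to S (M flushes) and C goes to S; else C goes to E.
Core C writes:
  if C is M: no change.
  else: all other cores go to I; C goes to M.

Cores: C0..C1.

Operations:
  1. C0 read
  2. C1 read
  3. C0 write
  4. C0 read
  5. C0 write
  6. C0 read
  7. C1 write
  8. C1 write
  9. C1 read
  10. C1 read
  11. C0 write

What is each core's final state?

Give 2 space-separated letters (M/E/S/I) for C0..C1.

Answer: M I

Derivation:
Op 1: C0 read [C0 read from I: no other sharers -> C0=E (exclusive)] -> [E,I]
Op 2: C1 read [C1 read from I: others=['C0=E'] -> C1=S, others downsized to S] -> [S,S]
Op 3: C0 write [C0 write: invalidate ['C1=S'] -> C0=M] -> [M,I]
Op 4: C0 read [C0 read: already in M, no change] -> [M,I]
Op 5: C0 write [C0 write: already M (modified), no change] -> [M,I]
Op 6: C0 read [C0 read: already in M, no change] -> [M,I]
Op 7: C1 write [C1 write: invalidate ['C0=M'] -> C1=M] -> [I,M]
Op 8: C1 write [C1 write: already M (modified), no change] -> [I,M]
Op 9: C1 read [C1 read: already in M, no change] -> [I,M]
Op 10: C1 read [C1 read: already in M, no change] -> [I,M]
Op 11: C0 write [C0 write: invalidate ['C1=M'] -> C0=M] -> [M,I]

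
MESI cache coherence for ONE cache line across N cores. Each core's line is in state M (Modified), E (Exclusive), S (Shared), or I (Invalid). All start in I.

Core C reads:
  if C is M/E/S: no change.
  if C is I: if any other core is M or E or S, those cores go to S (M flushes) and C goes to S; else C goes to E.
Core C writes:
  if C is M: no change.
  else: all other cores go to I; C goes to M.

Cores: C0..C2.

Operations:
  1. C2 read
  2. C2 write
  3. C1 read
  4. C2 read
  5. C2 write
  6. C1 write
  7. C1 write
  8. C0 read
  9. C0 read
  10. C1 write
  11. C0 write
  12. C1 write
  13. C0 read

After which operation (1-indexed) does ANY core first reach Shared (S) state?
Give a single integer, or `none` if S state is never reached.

Op 1: C2 read [C2 read from I: no other sharers -> C2=E (exclusive)] -> [I,I,E]
Op 2: C2 write [C2 write: invalidate none -> C2=M] -> [I,I,M]
Op 3: C1 read [C1 read from I: others=['C2=M'] -> C1=S, others downsized to S] -> [I,S,S]
  -> First S state at op 3; remaining ops need not be traced.

Answer: 3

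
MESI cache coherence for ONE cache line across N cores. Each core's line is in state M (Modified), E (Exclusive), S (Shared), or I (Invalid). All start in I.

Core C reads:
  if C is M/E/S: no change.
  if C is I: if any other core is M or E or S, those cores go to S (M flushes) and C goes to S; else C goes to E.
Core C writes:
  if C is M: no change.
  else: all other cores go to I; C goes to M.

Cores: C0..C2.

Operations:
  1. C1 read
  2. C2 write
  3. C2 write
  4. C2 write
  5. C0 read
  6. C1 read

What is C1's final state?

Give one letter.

Answer: S

Derivation:
Op 1: C1 read [C1 read from I: no other sharers -> C1=E (exclusive)] -> [I,E,I]
Op 2: C2 write [C2 write: invalidate ['C1=E'] -> C2=M] -> [I,I,M]
Op 3: C2 write [C2 write: already M (modified), no change] -> [I,I,M]
Op 4: C2 write [C2 write: already M (modified), no change] -> [I,I,M]
Op 5: C0 read [C0 read from I: others=['C2=M'] -> C0=S, others downsized to S] -> [S,I,S]
Op 6: C1 read [C1 read from I: others=['C0=S', 'C2=S'] -> C1=S, others downsized to S] -> [S,S,S]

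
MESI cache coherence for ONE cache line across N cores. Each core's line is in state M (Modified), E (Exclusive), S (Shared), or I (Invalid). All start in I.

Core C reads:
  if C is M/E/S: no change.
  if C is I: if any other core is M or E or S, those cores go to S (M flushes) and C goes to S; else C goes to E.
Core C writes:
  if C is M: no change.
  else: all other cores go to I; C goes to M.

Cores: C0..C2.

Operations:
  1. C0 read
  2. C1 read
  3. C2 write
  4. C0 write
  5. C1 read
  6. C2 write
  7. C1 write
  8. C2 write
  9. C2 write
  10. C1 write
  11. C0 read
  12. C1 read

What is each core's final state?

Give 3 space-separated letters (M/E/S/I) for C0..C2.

Answer: S S I

Derivation:
Op 1: C0 read [C0 read from I: no other sharers -> C0=E (exclusive)] -> [E,I,I]
Op 2: C1 read [C1 read from I: others=['C0=E'] -> C1=S, others downsized to S] -> [S,S,I]
Op 3: C2 write [C2 write: invalidate ['C0=S', 'C1=S'] -> C2=M] -> [I,I,M]
Op 4: C0 write [C0 write: invalidate ['C2=M'] -> C0=M] -> [M,I,I]
Op 5: C1 read [C1 read from I: others=['C0=M'] -> C1=S, others downsized to S] -> [S,S,I]
Op 6: C2 write [C2 write: invalidate ['C0=S', 'C1=S'] -> C2=M] -> [I,I,M]
Op 7: C1 write [C1 write: invalidate ['C2=M'] -> C1=M] -> [I,M,I]
Op 8: C2 write [C2 write: invalidate ['C1=M'] -> C2=M] -> [I,I,M]
Op 9: C2 write [C2 write: already M (modified), no change] -> [I,I,M]
Op 10: C1 write [C1 write: invalidate ['C2=M'] -> C1=M] -> [I,M,I]
Op 11: C0 read [C0 read from I: others=['C1=M'] -> C0=S, others downsized to S] -> [S,S,I]
Op 12: C1 read [C1 read: already in S, no change] -> [S,S,I]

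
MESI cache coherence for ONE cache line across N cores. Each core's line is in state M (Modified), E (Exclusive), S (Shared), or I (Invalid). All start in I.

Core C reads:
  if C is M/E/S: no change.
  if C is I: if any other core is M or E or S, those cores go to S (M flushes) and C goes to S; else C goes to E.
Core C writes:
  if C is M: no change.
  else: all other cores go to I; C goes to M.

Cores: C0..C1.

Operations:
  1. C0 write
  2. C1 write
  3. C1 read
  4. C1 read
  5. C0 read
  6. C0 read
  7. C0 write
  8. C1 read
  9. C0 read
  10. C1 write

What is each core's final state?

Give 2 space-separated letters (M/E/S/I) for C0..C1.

Answer: I M

Derivation:
Op 1: C0 write [C0 write: invalidate none -> C0=M] -> [M,I]
Op 2: C1 write [C1 write: invalidate ['C0=M'] -> C1=M] -> [I,M]
Op 3: C1 read [C1 read: already in M, no change] -> [I,M]
Op 4: C1 read [C1 read: already in M, no change] -> [I,M]
Op 5: C0 read [C0 read from I: others=['C1=M'] -> C0=S, others downsized to S] -> [S,S]
Op 6: C0 read [C0 read: already in S, no change] -> [S,S]
Op 7: C0 write [C0 write: invalidate ['C1=S'] -> C0=M] -> [M,I]
Op 8: C1 read [C1 read from I: others=['C0=M'] -> C1=S, others downsized to S] -> [S,S]
Op 9: C0 read [C0 read: already in S, no change] -> [S,S]
Op 10: C1 write [C1 write: invalidate ['C0=S'] -> C1=M] -> [I,M]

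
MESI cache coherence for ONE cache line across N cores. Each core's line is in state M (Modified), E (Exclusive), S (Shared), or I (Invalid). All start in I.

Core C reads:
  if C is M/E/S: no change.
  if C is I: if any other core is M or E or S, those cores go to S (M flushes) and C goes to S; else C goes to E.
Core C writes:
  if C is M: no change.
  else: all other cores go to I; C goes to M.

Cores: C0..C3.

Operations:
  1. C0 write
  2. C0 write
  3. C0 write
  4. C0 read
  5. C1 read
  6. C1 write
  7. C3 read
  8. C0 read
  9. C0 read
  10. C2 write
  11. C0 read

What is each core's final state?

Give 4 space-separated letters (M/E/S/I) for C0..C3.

Op 1: C0 write [C0 write: invalidate none -> C0=M] -> [M,I,I,I]
Op 2: C0 write [C0 write: already M (modified), no change] -> [M,I,I,I]
Op 3: C0 write [C0 write: already M (modified), no change] -> [M,I,I,I]
Op 4: C0 read [C0 read: already in M, no change] -> [M,I,I,I]
Op 5: C1 read [C1 read from I: others=['C0=M'] -> C1=S, others downsized to S] -> [S,S,I,I]
Op 6: C1 write [C1 write: invalidate ['C0=S'] -> C1=M] -> [I,M,I,I]
Op 7: C3 read [C3 read from I: others=['C1=M'] -> C3=S, others downsized to S] -> [I,S,I,S]
Op 8: C0 read [C0 read from I: others=['C1=S', 'C3=S'] -> C0=S, others downsized to S] -> [S,S,I,S]
Op 9: C0 read [C0 read: already in S, no change] -> [S,S,I,S]
Op 10: C2 write [C2 write: invalidate ['C0=S', 'C1=S', 'C3=S'] -> C2=M] -> [I,I,M,I]
Op 11: C0 read [C0 read from I: others=['C2=M'] -> C0=S, others downsized to S] -> [S,I,S,I]

Answer: S I S I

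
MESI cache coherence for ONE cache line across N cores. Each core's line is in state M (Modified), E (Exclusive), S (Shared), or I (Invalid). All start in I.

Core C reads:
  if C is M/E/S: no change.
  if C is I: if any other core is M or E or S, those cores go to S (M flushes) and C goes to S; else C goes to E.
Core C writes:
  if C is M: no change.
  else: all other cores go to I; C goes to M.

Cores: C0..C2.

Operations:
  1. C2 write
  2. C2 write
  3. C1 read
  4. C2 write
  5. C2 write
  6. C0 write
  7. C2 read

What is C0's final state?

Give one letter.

Answer: S

Derivation:
Op 1: C2 write [C2 write: invalidate none -> C2=M] -> [I,I,M]
Op 2: C2 write [C2 write: already M (modified), no change] -> [I,I,M]
Op 3: C1 read [C1 read from I: others=['C2=M'] -> C1=S, others downsized to S] -> [I,S,S]
Op 4: C2 write [C2 write: invalidate ['C1=S'] -> C2=M] -> [I,I,M]
Op 5: C2 write [C2 write: already M (modified), no change] -> [I,I,M]
Op 6: C0 write [C0 write: invalidate ['C2=M'] -> C0=M] -> [M,I,I]
Op 7: C2 read [C2 read from I: others=['C0=M'] -> C2=S, others downsized to S] -> [S,I,S]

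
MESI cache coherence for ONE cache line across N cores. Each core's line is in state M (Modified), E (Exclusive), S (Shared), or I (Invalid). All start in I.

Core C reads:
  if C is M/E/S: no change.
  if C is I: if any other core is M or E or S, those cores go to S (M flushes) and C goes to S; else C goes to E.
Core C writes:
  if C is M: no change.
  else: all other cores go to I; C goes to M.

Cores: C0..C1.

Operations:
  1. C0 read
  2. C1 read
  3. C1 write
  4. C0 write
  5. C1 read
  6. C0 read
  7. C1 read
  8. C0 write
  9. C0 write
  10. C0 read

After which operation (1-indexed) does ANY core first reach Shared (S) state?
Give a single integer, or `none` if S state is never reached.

Op 1: C0 read [C0 read from I: no other sharers -> C0=E (exclusive)] -> [E,I]
Op 2: C1 read [C1 read from I: others=['C0=E'] -> C1=S, others downsized to S] -> [S,S]
  -> First S state at op 2; remaining ops need not be traced.

Answer: 2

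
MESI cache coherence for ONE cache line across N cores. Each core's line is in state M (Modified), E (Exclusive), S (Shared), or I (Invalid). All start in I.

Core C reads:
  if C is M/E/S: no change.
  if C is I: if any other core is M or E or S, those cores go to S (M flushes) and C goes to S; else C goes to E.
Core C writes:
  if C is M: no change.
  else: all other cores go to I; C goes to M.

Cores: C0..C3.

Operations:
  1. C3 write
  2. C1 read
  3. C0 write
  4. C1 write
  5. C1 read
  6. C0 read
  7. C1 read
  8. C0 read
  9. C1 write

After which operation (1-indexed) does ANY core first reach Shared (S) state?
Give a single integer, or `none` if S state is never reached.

Op 1: C3 write [C3 write: invalidate none -> C3=M] -> [I,I,I,M]
Op 2: C1 read [C1 read from I: others=['C3=M'] -> C1=S, others downsized to S] -> [I,S,I,S]
  -> First S state at op 2; remaining ops need not be traced.

Answer: 2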